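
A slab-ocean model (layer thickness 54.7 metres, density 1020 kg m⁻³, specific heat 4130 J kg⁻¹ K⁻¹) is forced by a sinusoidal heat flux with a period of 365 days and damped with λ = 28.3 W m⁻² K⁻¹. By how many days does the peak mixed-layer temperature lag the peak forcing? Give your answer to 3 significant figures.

59.2 days

Areal heat capacity C = ρ c_p D = 1020 × 4130 × 54.7 = 2.30×10^8 J/(m²·K).
ω = 2π / 3.15×10^7 s = 1.99×10^-7 s⁻¹.
Phase lag φ = arctan(Cω/λ) = arctan(45.9/28.3) = 1.02 rad.
Time lag = φ / ω = 1.02 / 1.99×10^-7 = 5.11×10^6 s = 59.2 days.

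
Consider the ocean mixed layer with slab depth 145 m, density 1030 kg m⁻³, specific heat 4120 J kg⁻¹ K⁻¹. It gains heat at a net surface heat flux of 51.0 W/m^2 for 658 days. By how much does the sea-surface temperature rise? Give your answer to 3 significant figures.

Areal heat capacity C = ρ c_p D = 1030 × 4120 × 145 = 6.15×10^8 J m⁻² K⁻¹.
Net heat input Q = F Δt = 51.0 × (658 days × 86400 s/day) = 2.90×10^9 J/m².
ΔT = Q / C = 2.90×10^9 / 6.15×10^8 = 4.71 K.

4.71 K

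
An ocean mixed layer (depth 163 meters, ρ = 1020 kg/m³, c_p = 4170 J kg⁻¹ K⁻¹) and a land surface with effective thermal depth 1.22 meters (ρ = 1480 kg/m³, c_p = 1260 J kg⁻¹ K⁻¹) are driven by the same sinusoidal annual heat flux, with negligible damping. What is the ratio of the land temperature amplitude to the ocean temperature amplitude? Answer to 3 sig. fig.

305

C_ocean = 1020 × 4170 × 163 = 6.93×10^8 J/(m²·K).
C_land = 1480 × 1260 × 1.22 = 2.28×10^6 J/(m²·K).
Undamped amplitude ∝ 1/C, so A_land/A_ocean = C_ocean/C_land = 305.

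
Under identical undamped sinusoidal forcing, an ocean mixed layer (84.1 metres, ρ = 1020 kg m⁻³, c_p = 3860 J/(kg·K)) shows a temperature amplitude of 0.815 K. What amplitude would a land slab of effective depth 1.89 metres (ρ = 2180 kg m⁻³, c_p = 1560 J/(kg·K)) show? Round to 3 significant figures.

C_ocean = 3.31×10^8 J/(m²·K); C_land = 6.43×10^6 J/(m²·K).
A ∝ 1/C ⇒ A_land = A_ocean × C_ocean/C_land = 0.815 × 51.5 = 42.0 K.

42.0 K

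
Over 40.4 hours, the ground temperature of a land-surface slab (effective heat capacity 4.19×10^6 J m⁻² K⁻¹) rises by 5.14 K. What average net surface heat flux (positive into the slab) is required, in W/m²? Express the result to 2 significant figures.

Areal heat capacity C = 4.19×10^6 J m⁻² K⁻¹ (given).
Required heat per unit area: Q = C ΔT = 4.19×10^6 × 5.14 = 2.15×10^7 J/m².
Flux F = Q / Δt = 2.15×10^7 / 1.45×10^5 s = 148 W/m².

150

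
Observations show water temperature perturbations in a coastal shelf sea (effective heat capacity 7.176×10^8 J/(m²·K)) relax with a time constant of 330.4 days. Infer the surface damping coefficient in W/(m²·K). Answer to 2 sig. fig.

Areal heat capacity C = 7.176×10^8 J/(m²·K) (given).
τ = 330.4 days = 2.85×10^7 s.
λ = C / τ = 7.18×10^8 / 2.85×10^7 = 25.1 W/(m²·K).

25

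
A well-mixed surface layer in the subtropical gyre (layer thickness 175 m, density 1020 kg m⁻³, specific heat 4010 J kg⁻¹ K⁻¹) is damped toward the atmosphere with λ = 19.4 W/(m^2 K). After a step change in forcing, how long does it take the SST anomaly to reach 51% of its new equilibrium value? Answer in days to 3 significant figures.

305 days

Areal heat capacity C = ρ c_p D = 1020 × 4010 × 175 = 7.16×10^8 J/(m²·K).
τ = C / λ = 7.16×10^8 / 19.4 = 3.69×10^7 s.
Fraction reached: 1 − e^(−t/τ) = 0.51 ⇒ t = −τ ln(1 − 0.51) = τ × 0.713.
t = 2.63×10^7 s = 305 days.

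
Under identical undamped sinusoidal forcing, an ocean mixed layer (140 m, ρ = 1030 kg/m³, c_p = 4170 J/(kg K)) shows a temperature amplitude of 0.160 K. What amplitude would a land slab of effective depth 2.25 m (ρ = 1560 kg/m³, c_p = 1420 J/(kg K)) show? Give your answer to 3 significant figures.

19.3 K

C_ocean = 6.01×10^8 J/(m²·K); C_land = 4.98×10^6 J/(m²·K).
A ∝ 1/C ⇒ A_land = A_ocean × C_ocean/C_land = 0.160 × 121 = 19.3 K.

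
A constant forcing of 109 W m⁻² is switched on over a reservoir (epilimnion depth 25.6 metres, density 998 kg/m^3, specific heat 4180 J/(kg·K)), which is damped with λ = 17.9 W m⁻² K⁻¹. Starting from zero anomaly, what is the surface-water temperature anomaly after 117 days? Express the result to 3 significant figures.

Areal heat capacity C = ρ c_p D = 998 × 4180 × 25.6 = 1.07×10^8 J/(m²·K).
τ = C / λ = 1.07×10^8 / 17.9 = 5.97×10^6 s.
Equilibrium anomaly ΔT_eq = F / λ = 109 / 17.9 = 6.09 K.
t = 117 days = 1.01×10^7 s, so t/τ = 1.69.
ΔT(t) = ΔT_eq (1 − e^(−t/τ)) = 6.09 × (1 − e^−1.69) = 4.97 K.

4.97 K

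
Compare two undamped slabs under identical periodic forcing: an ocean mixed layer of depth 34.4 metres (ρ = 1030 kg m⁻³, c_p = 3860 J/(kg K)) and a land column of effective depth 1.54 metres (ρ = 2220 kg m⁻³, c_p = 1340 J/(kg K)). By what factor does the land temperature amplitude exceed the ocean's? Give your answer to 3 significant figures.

29.9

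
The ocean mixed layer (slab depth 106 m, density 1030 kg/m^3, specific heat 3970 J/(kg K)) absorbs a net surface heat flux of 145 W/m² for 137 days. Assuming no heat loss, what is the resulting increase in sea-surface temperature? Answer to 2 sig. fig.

4.0 K

Areal heat capacity C = ρ c_p D = 1030 × 3970 × 106 = 4.33×10^8 J m⁻² K⁻¹.
Net heat input Q = F Δt = 145 × (137 days × 86400 s/day) = 1.72×10^9 J/m².
ΔT = Q / C = 1.72×10^9 / 4.33×10^8 = 3.96 K.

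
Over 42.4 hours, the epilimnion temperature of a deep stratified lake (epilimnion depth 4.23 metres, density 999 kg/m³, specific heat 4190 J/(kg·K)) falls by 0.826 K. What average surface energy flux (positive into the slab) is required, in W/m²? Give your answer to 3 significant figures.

Areal heat capacity C = ρ c_p D = 999 × 4190 × 4.23 = 1.77×10^7 J/(m^2 K).
Required heat per unit area: Q = C ΔT = 1.77×10^7 × -0.826 = -1.46×10^7 J/m².
Flux F = Q / Δt = -1.46×10^7 / 1.53×10^5 s = -95.8 W/m².

-95.8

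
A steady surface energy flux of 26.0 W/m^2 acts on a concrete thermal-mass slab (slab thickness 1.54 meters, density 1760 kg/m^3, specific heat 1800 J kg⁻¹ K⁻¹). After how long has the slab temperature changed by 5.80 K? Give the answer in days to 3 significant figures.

12.6 days

Areal heat capacity C = ρ c_p D = 1760 × 1800 × 1.54 = 4.88×10^6 J/(m²·K).
Time required: Δt = C ΔT / F = 4.88×10^6 × 5.80 / 26.0 = 1.09×10^6 s.
In days: 1.09×10^6 s / (86400 s/day) = 12.6 days.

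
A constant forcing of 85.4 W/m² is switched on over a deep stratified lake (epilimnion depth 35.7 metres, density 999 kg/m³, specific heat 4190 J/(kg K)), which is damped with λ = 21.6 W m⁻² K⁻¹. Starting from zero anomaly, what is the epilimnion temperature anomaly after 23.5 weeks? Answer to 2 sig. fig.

3.4 K

Areal heat capacity C = ρ c_p D = 999 × 4190 × 35.7 = 1.49×10^8 J m⁻² K⁻¹.
τ = C / λ = 1.49×10^8 / 21.6 = 6.92×10^6 s.
Equilibrium anomaly ΔT_eq = F / λ = 85.4 / 21.6 = 3.95 K.
t = 23.5 weeks = 1.42×10^7 s, so t/τ = 2.05.
ΔT(t) = ΔT_eq (1 − e^(−t/τ)) = 3.95 × (1 − e^−2.05) = 3.45 K.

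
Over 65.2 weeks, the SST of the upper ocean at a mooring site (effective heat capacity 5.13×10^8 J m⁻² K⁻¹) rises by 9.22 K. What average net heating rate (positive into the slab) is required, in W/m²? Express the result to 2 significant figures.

120

Areal heat capacity C = 5.13×10^8 J m⁻² K⁻¹ (given).
Required heat per unit area: Q = C ΔT = 5.13×10^8 × 9.22 = 4.73×10^9 J/m².
Flux F = Q / Δt = 4.73×10^9 / 3.94×10^7 s = 120 W/m².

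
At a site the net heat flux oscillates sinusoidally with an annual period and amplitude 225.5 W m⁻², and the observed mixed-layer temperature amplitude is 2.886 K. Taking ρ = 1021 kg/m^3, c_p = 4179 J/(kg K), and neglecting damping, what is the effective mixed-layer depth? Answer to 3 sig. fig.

91.9 m

ω = 2π / 3.15×10^7 s = 1.99×10^-7 s⁻¹.
Required C = F₀ / (A ω) = 225.5 / (2.886 × 1.99×10^-7) = 3.92×10^8 J/(m²·K).
D = C / (ρ c_p) = 3.92×10^8 / (1021 × 4179) = 91.9 m.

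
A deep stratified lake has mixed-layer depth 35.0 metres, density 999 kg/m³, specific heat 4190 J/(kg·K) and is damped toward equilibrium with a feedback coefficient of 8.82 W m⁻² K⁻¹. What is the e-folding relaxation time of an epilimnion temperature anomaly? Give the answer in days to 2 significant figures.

190 days

Areal heat capacity C = ρ c_p D = 999 × 4190 × 35.0 = 1.47×10^8 J m⁻² K⁻¹.
Relaxation time τ = C / λ = 1.47×10^8 / 8.82 = 1.66×10^7 s.
In days: 1.66×10^7 s / (86400 s/day) = 192 days.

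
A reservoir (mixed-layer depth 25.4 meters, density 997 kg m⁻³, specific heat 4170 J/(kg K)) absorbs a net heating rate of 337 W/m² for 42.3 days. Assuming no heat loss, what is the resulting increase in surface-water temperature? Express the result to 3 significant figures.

11.7 K

Areal heat capacity C = ρ c_p D = 997 × 4170 × 25.4 = 1.06×10^8 J/(m^2 K).
Net heat input Q = F Δt = 337 × (42.3 days × 86400 s/day) = 1.23×10^9 J/m².
ΔT = Q / C = 1.23×10^9 / 1.06×10^8 = 11.7 K.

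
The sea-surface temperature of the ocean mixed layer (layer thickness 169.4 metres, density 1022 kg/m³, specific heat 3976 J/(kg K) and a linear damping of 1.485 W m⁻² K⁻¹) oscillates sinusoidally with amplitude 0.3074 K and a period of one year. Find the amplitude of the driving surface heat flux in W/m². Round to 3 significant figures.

42.2

Areal heat capacity C = ρ c_p D = 1022 × 3976 × 169.4 = 6.88×10^8 J/(m²·K).
ω = 2π / 3.15×10^7 s = 1.99×10^-7 s⁻¹.
√((Cω)² + λ²) = √((137)² + 1.485²) = 137 W/(m²·K).
F₀ = A × √((Cω)²+λ²) = 0.3074 × 137 = 42.2 W/m².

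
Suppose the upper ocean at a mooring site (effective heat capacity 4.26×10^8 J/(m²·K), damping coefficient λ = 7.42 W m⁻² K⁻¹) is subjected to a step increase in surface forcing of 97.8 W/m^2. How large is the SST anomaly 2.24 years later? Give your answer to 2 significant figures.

9.3 K

Areal heat capacity C = 4.26×10^8 J/(m²·K) (given).
τ = C / λ = 4.26×10^8 / 7.42 = 5.74×10^7 s.
Equilibrium anomaly ΔT_eq = F / λ = 97.8 / 7.42 = 13.2 K.
t = 2.24 years = 7.07×10^7 s, so t/τ = 1.23.
ΔT(t) = ΔT_eq (1 − e^(−t/τ)) = 13.2 × (1 − e^−1.23) = 9.33 K.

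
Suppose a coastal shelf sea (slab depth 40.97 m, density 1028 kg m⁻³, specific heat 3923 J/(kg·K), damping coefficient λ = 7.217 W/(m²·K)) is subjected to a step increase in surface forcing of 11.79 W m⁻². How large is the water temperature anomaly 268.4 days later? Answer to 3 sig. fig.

1.04 K

Areal heat capacity C = ρ c_p D = 1028 × 3923 × 40.97 = 1.65×10^8 J/(m²·K).
τ = C / λ = 1.65×10^8 / 7.217 = 2.29×10^7 s.
Equilibrium anomaly ΔT_eq = F / λ = 11.79 / 7.217 = 1.63 K.
t = 268.4 days = 2.32×10^7 s, so t/τ = 1.01.
ΔT(t) = ΔT_eq (1 − e^(−t/τ)) = 1.63 × (1 − e^−1.01) = 1.04 K.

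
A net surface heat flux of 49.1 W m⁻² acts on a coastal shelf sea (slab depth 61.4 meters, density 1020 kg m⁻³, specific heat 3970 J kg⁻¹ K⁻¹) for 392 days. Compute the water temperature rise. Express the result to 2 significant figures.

6.7 K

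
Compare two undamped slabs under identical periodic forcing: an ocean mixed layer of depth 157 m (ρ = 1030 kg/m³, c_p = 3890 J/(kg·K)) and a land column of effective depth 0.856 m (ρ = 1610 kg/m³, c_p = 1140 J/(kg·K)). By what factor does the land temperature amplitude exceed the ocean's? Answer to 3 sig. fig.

400

C_ocean = 1030 × 3890 × 157 = 6.29×10^8 J/(m²·K).
C_land = 1610 × 1140 × 0.856 = 1.57×10^6 J/(m²·K).
Undamped amplitude ∝ 1/C, so A_land/A_ocean = C_ocean/C_land = 400.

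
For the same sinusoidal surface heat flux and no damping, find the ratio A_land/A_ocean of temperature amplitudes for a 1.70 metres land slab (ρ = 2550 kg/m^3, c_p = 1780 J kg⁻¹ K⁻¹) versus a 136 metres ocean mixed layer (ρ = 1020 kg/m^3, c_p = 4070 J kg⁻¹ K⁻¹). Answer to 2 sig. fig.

73

C_ocean = 1020 × 4070 × 136 = 5.65×10^8 J/(m²·K).
C_land = 2550 × 1780 × 1.70 = 7.72×10^6 J/(m²·K).
Undamped amplitude ∝ 1/C, so A_land/A_ocean = C_ocean/C_land = 73.2.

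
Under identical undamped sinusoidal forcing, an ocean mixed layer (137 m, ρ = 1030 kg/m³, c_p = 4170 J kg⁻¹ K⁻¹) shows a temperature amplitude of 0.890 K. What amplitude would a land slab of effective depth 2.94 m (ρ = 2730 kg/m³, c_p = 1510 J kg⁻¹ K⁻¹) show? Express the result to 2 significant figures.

43 K

C_ocean = 5.88×10^8 J/(m²·K); C_land = 1.21×10^7 J/(m²·K).
A ∝ 1/C ⇒ A_land = A_ocean × C_ocean/C_land = 0.890 × 48.6 = 43.2 K.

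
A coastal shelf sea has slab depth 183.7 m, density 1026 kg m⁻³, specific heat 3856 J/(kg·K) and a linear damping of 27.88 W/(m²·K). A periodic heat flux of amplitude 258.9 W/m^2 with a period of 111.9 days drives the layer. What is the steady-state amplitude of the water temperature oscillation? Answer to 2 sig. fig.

0.55 K

Areal heat capacity C = ρ c_p D = 1026 × 3856 × 183.7 = 7.27×10^8 J m⁻² K⁻¹.
Angular frequency ω = 2π / T = 2π / 9.67×10^6 s = 6.50×10^-7 s⁻¹.
√((Cω)² + λ²) = √((472)² + 27.88²) = 473 W/(m²·K).
Amplitude A = F₀ / √((Cω)²+λ²) = 258.9 / 473 = 0.547 K.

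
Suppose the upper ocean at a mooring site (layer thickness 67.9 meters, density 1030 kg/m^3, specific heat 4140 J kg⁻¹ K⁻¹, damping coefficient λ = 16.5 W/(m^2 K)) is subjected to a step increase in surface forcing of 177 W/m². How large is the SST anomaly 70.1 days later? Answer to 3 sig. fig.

Areal heat capacity C = ρ c_p D = 1030 × 4140 × 67.9 = 2.90×10^8 J/(m²·K).
τ = C / λ = 2.90×10^8 / 16.5 = 1.75×10^7 s.
Equilibrium anomaly ΔT_eq = F / λ = 177 / 16.5 = 10.7 K.
t = 70.1 days = 6.06×10^6 s, so t/τ = 0.345.
ΔT(t) = ΔT_eq (1 − e^(−t/τ)) = 10.7 × (1 − e^−0.345) = 3.13 K.

3.13 K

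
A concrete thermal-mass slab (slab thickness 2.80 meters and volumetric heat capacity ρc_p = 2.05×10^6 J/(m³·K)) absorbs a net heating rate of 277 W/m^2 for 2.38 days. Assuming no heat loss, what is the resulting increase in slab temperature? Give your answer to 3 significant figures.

9.92 K

Areal heat capacity C = ρc_p × D = 2.05×10^6 × 2.80 = 5.74×10^6 J m⁻² K⁻¹.
Net heat input Q = F Δt = 277 × (2.38 days × 86400 s/day) = 5.70×10^7 J/m².
ΔT = Q / C = 5.70×10^7 / 5.74×10^6 = 9.92 K.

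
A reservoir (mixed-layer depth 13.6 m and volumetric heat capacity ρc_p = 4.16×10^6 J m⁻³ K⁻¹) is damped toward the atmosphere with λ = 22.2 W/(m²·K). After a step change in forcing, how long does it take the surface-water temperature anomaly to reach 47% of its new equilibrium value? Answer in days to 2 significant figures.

Areal heat capacity C = ρc_p × D = 4.16×10^6 × 13.6 = 5.66×10^7 J/(m²·K).
τ = C / λ = 5.66×10^7 / 22.2 = 2.55×10^6 s.
Fraction reached: 1 − e^(−t/τ) = 0.47 ⇒ t = −τ ln(1 − 0.47) = τ × 0.635.
t = 1.62×10^6 s = 18.7 days.

19 days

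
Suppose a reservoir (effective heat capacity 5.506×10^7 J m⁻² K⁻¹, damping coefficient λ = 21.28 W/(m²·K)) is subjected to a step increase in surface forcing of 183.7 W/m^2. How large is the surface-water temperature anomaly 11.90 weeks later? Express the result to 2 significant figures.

8.1 K

Areal heat capacity C = 5.506×10^7 J m⁻² K⁻¹ (given).
τ = C / λ = 5.51×10^7 / 21.28 = 2.59×10^6 s.
Equilibrium anomaly ΔT_eq = F / λ = 183.7 / 21.28 = 8.63 K.
t = 11.90 weeks = 7.20×10^6 s, so t/τ = 2.78.
ΔT(t) = ΔT_eq (1 − e^(−t/τ)) = 8.63 × (1 − e^−2.78) = 8.10 K.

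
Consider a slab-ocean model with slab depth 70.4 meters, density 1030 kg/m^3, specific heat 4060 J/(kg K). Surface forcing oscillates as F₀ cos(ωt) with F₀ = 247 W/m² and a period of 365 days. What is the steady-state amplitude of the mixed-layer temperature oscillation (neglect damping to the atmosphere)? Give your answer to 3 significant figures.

4.21 K

Areal heat capacity C = ρ c_p D = 1030 × 4060 × 70.4 = 2.94×10^8 J/(m²·K).
Angular frequency ω = 2π / T = 2π / 3.15×10^7 s = 1.99×10^-7 s⁻¹.
Cω = 2.94×10^8 × 1.99×10^-7 = 58.7 W/(m²·K).
Amplitude A = F₀ / (Cω) = 247 / 58.7 = 4.21 K.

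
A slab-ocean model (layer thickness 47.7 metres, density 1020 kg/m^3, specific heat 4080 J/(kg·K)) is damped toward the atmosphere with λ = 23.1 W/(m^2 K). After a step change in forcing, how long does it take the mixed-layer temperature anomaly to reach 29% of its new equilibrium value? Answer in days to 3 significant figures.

Areal heat capacity C = ρ c_p D = 1020 × 4080 × 47.7 = 1.99×10^8 J m⁻² K⁻¹.
τ = C / λ = 1.99×10^8 / 23.1 = 8.59×10^6 s.
Fraction reached: 1 − e^(−t/τ) = 0.29 ⇒ t = −τ ln(1 − 0.29) = τ × 0.342.
t = 2.94×10^6 s = 34.1 days.

34.1 days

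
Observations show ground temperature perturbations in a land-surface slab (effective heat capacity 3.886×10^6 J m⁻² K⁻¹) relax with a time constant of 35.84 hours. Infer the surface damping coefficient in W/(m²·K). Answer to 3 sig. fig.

Areal heat capacity C = 3.886×10^6 J m⁻² K⁻¹ (given).
τ = 35.84 hours = 1.29×10^5 s.
λ = C / τ = 3.89×10^6 / 1.29×10^5 = 30.1 W/(m²·K).

30.1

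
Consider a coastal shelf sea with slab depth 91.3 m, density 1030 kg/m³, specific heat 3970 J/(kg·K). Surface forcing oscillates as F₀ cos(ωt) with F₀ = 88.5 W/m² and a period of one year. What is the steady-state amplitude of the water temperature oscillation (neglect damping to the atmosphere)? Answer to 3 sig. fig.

Areal heat capacity C = ρ c_p D = 1030 × 3970 × 91.3 = 3.73×10^8 J/(m^2 K).
Angular frequency ω = 2π / T = 2π / 3.15×10^7 s = 1.99×10^-7 s⁻¹.
Cω = 3.73×10^8 × 1.99×10^-7 = 74.4 W/(m²·K).
Amplitude A = F₀ / (Cω) = 88.5 / 74.4 = 1.19 K.

1.19 K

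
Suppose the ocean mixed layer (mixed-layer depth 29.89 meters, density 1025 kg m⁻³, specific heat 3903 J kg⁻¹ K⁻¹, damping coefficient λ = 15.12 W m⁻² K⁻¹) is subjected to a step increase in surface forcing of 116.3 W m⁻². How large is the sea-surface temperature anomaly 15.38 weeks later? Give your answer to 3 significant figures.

5.32 K

Areal heat capacity C = ρ c_p D = 1025 × 3903 × 29.89 = 1.20×10^8 J/(m²·K).
τ = C / λ = 1.20×10^8 / 15.12 = 7.91×10^6 s.
Equilibrium anomaly ΔT_eq = F / λ = 116.3 / 15.12 = 7.69 K.
t = 15.38 weeks = 9.30×10^6 s, so t/τ = 1.18.
ΔT(t) = ΔT_eq (1 − e^(−t/τ)) = 7.69 × (1 − e^−1.18) = 5.32 K.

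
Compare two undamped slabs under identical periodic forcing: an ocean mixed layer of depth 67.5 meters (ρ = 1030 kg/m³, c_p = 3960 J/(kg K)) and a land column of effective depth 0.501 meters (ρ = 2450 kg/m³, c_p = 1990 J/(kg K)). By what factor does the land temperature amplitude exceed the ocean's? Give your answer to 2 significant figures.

110

C_ocean = 1030 × 3960 × 67.5 = 2.75×10^8 J/(m²·K).
C_land = 2450 × 1990 × 0.501 = 2.44×10^6 J/(m²·K).
Undamped amplitude ∝ 1/C, so A_land/A_ocean = C_ocean/C_land = 113.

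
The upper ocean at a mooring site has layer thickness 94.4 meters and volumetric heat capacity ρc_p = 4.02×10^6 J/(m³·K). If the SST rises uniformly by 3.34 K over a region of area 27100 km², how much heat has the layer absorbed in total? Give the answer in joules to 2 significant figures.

3.4×10^19 J

Areal heat capacity C = ρc_p × D = 4.02×10^6 × 94.4 = 3.79×10^8 J m⁻² K⁻¹.
Heat per unit area: q = C ΔT = 3.79×10^8 × 3.34 = 1.27×10^9 J/m².
Total heat: Q = q × A = 1.27×10^9 × (27100 × 10⁶ m²) = 3.43×10^19 J.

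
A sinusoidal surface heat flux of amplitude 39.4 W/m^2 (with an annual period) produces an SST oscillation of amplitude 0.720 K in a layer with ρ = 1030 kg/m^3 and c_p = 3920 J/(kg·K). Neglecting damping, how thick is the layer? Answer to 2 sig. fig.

68 m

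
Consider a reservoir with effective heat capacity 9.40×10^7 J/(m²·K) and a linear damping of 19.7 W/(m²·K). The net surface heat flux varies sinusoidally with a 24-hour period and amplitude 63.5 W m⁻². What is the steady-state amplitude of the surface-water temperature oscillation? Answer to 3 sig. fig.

0.00929 K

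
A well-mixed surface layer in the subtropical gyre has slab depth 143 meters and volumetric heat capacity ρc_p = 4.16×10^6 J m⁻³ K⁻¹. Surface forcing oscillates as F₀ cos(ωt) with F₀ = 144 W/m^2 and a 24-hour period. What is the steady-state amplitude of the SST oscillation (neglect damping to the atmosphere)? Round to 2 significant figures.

Areal heat capacity C = ρc_p × D = 4.16×10^6 × 143 = 5.95×10^8 J m⁻² K⁻¹.
Angular frequency ω = 2π / T = 2π / 86400 s = 7.27×10^-5 s⁻¹.
Cω = 5.95×10^8 × 7.27×10^-5 = 43300 W/(m²·K).
Amplitude A = F₀ / (Cω) = 144 / 43300 = 0.00333 K.

0.0033 K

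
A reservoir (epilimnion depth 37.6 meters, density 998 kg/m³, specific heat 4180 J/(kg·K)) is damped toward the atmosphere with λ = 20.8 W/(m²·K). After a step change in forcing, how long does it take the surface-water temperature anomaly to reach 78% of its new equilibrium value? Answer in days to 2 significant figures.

130 days

Areal heat capacity C = ρ c_p D = 998 × 4180 × 37.6 = 1.57×10^8 J/(m²·K).
τ = C / λ = 1.57×10^8 / 20.8 = 7.54×10^6 s.
Fraction reached: 1 − e^(−t/τ) = 0.78 ⇒ t = −τ ln(1 − 0.78) = τ × 1.51.
t = 1.14×10^7 s = 132 days.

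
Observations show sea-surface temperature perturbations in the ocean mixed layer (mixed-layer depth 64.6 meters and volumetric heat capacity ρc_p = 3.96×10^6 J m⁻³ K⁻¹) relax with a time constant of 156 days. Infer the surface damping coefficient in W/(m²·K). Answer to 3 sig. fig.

19.0

Areal heat capacity C = ρc_p × D = 3.96×10^6 × 64.6 = 2.56×10^8 J/(m^2 K).
τ = 156 days = 1.35×10^7 s.
λ = C / τ = 2.56×10^8 / 1.35×10^7 = 19.0 W/(m²·K).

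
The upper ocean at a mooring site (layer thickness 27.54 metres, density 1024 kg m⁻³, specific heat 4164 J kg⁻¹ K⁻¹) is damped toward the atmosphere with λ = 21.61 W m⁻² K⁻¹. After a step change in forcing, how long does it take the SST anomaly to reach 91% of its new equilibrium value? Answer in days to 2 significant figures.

Areal heat capacity C = ρ c_p D = 1024 × 4164 × 27.54 = 1.17×10^8 J m⁻² K⁻¹.
τ = C / λ = 1.17×10^8 / 21.61 = 5.43×10^6 s.
Fraction reached: 1 − e^(−t/τ) = 0.91 ⇒ t = −τ ln(1 − 0.91) = τ × 2.41.
t = 1.31×10^7 s = 151 days.

150 days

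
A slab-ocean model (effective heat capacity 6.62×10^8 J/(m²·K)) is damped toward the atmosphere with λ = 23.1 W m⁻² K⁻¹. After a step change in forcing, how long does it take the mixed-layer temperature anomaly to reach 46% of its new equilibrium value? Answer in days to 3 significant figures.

204 days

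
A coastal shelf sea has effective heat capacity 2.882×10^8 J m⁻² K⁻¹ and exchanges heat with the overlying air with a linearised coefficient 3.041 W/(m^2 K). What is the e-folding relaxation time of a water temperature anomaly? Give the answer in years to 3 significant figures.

Areal heat capacity C = 2.882×10^8 J m⁻² K⁻¹ (given).
Relaxation time τ = C / λ = 2.88×10^8 / 3.041 = 9.48×10^7 s.
In years: 9.48×10^7 s / (3.156×10^7 s/year) = 3.00 years.

3.00 years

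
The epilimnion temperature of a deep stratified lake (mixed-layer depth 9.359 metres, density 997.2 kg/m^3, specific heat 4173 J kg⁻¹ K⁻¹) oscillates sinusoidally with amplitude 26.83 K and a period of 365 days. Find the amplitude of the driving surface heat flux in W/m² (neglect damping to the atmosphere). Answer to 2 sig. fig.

210

Areal heat capacity C = ρ c_p D = 997.2 × 4173 × 9.359 = 3.89×10^7 J m⁻² K⁻¹.
ω = 2π / 3.15×10^7 s = 1.99×10^-7 s⁻¹.
Cω = 3.89×10^7 × 1.99×10^-7 = 7.76 W/(m²·K).
F₀ = A × Cω = 26.83 × 7.76 = 208 W/m².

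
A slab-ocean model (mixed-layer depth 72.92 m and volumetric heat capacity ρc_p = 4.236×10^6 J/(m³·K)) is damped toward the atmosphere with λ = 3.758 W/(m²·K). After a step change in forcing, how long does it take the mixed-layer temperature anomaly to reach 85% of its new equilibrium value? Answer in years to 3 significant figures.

Areal heat capacity C = ρc_p × D = 4.236×10^6 × 72.92 = 3.09×10^8 J m⁻² K⁻¹.
τ = C / λ = 3.09×10^8 / 3.758 = 8.22×10^7 s.
Fraction reached: 1 − e^(−t/τ) = 0.85 ⇒ t = −τ ln(1 − 0.85) = τ × 1.90.
t = 1.56×10^8 s = 4.94 years.

4.94 years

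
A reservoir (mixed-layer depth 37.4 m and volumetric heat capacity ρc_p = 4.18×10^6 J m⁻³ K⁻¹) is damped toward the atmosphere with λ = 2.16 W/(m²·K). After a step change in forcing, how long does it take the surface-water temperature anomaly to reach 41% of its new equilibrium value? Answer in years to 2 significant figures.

1.2 years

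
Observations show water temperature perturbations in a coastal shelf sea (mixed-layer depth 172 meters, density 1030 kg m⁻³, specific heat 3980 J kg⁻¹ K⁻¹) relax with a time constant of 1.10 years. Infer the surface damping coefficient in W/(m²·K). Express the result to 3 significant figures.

Areal heat capacity C = ρ c_p D = 1030 × 3980 × 172 = 7.05×10^8 J m⁻² K⁻¹.
τ = 1.10 years = 3.47×10^7 s.
λ = C / τ = 7.05×10^8 / 3.47×10^7 = 20.3 W/(m²·K).

20.3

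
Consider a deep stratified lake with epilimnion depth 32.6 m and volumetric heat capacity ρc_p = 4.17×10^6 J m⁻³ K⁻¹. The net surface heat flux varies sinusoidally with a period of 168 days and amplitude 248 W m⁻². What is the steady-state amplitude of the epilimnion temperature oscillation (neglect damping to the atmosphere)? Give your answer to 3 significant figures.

4.21 K

Areal heat capacity C = ρc_p × D = 4.17×10^6 × 32.6 = 1.36×10^8 J/(m²·K).
Angular frequency ω = 2π / T = 2π / 1.45×10^7 s = 4.33×10^-7 s⁻¹.
Cω = 1.36×10^8 × 4.33×10^-7 = 58.8 W/(m²·K).
Amplitude A = F₀ / (Cω) = 248 / 58.8 = 4.21 K.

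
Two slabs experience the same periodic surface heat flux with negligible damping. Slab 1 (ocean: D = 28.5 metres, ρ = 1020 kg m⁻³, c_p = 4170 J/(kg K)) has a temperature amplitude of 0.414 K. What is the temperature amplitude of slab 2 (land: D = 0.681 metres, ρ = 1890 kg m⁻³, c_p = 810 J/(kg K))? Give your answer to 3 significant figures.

C_ocean = 1.21×10^8 J/(m²·K); C_land = 1.04×10^6 J/(m²·K).
A ∝ 1/C ⇒ A_land = A_ocean × C_ocean/C_land = 0.414 × 116 = 48.1 K.

48.1 K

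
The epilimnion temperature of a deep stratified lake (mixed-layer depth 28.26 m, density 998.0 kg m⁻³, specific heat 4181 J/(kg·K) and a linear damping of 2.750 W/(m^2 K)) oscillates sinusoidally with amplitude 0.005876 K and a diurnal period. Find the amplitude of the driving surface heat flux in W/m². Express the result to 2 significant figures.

Areal heat capacity C = ρ c_p D = 998.0 × 4181 × 28.26 = 1.18×10^8 J m⁻² K⁻¹.
ω = 2π / 86400 s = 7.27×10^-5 s⁻¹.
√((Cω)² + λ²) = √((8580)² + 2.750²) = 8580 W/(m²·K).
F₀ = A × √((Cω)²+λ²) = 0.005876 × 8580 = 50.4 W/m².

50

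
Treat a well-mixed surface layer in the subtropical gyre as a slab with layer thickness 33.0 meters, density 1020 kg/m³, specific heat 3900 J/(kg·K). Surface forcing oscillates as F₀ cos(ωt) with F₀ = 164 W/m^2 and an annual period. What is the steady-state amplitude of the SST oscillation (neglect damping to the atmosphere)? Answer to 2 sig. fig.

6.3 K

Areal heat capacity C = ρ c_p D = 1020 × 3900 × 33.0 = 1.31×10^8 J m⁻² K⁻¹.
Angular frequency ω = 2π / T = 2π / 3.15×10^7 s = 1.99×10^-7 s⁻¹.
Cω = 1.31×10^8 × 1.99×10^-7 = 26.2 W/(m²·K).
Amplitude A = F₀ / (Cω) = 164 / 26.2 = 6.27 K.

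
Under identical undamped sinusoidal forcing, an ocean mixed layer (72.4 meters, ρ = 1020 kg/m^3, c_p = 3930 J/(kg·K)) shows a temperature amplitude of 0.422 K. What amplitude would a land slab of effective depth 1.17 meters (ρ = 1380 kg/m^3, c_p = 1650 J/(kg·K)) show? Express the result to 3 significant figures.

C_ocean = 2.90×10^8 J/(m²·K); C_land = 2.66×10^6 J/(m²·K).
A ∝ 1/C ⇒ A_land = A_ocean × C_ocean/C_land = 0.422 × 109 = 46.0 K.

46.0 K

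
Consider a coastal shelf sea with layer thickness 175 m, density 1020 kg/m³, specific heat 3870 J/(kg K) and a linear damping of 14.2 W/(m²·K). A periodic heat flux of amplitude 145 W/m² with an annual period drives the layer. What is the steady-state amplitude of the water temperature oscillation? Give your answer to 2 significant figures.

1.0 K

Areal heat capacity C = ρ c_p D = 1020 × 3870 × 175 = 6.91×10^8 J/(m²·K).
Angular frequency ω = 2π / T = 2π / 3.15×10^7 s = 1.99×10^-7 s⁻¹.
√((Cω)² + λ²) = √((138)² + 14.2²) = 138 W/(m²·K).
Amplitude A = F₀ / √((Cω)²+λ²) = 145 / 138 = 1.05 K.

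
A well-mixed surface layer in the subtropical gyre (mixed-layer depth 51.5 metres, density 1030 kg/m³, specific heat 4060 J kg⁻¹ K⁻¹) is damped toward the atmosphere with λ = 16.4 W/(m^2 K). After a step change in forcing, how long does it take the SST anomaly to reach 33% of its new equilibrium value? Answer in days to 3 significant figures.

60.9 days

Areal heat capacity C = ρ c_p D = 1030 × 4060 × 51.5 = 2.15×10^8 J/(m²·K).
τ = C / λ = 2.15×10^8 / 16.4 = 1.31×10^7 s.
Fraction reached: 1 − e^(−t/τ) = 0.33 ⇒ t = −τ ln(1 − 0.33) = τ × 0.400.
t = 5.26×10^6 s = 60.9 days.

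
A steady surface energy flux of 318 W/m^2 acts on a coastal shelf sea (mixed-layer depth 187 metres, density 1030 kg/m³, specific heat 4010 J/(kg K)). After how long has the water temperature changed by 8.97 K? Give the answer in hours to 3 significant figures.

6050 hours

Areal heat capacity C = ρ c_p D = 1030 × 4010 × 187 = 7.72×10^8 J/(m^2 K).
Time required: Δt = C ΔT / F = 7.72×10^8 × 8.97 / 318 = 2.18×10^7 s.
In hours: 2.18×10^7 s / (3600 s/hour) = 6050 hours.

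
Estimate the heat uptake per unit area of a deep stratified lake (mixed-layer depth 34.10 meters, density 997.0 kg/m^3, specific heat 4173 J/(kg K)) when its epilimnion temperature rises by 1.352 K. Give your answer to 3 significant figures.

Areal heat capacity C = ρ c_p D = 997.0 × 4173 × 34.10 = 1.42×10^8 J m⁻² K⁻¹.
ΔQ = C ΔT = 1.42×10^8 × 1.352 = 1.92×10^8 J/m².

1.92×10^8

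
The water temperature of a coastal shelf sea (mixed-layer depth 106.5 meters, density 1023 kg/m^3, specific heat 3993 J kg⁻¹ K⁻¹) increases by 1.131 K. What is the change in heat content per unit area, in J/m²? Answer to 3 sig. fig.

Areal heat capacity C = ρ c_p D = 1023 × 3993 × 106.5 = 4.35×10^8 J/(m^2 K).
ΔQ = C ΔT = 4.35×10^8 × 1.131 = 4.92×10^8 J/m².

4.92×10^8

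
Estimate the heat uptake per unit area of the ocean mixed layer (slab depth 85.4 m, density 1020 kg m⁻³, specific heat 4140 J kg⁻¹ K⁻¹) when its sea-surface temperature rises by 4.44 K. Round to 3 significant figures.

Areal heat capacity C = ρ c_p D = 1020 × 4140 × 85.4 = 3.61×10^8 J/(m²·K).
ΔQ = C ΔT = 3.61×10^8 × 4.44 = 1.60×10^9 J/m².

1.60×10^9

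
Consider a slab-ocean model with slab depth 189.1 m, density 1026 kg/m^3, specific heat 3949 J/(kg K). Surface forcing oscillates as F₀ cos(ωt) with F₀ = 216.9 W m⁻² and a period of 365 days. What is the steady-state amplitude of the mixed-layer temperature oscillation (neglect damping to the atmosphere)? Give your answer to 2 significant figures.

1.4 K

Areal heat capacity C = ρ c_p D = 1026 × 3949 × 189.1 = 7.66×10^8 J/(m²·K).
Angular frequency ω = 2π / T = 2π / 3.15×10^7 s = 1.99×10^-7 s⁻¹.
Cω = 7.66×10^8 × 1.99×10^-7 = 153 W/(m²·K).
Amplitude A = F₀ / (Cω) = 216.9 / 153 = 1.42 K.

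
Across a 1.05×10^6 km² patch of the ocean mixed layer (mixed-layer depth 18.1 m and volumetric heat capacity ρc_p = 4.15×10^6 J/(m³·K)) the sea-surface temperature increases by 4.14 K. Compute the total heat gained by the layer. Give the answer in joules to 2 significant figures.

Areal heat capacity C = ρc_p × D = 4.15×10^6 × 18.1 = 7.51×10^7 J m⁻² K⁻¹.
Heat per unit area: q = C ΔT = 7.51×10^7 × 4.14 = 3.11×10^8 J/m².
Total heat: Q = q × A = 3.11×10^8 × (1.05×10^6 × 10⁶ m²) = 3.27×10^20 J.

3.3×10^20 J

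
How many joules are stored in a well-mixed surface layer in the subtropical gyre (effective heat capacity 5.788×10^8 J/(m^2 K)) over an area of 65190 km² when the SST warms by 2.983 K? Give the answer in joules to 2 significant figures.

Areal heat capacity C = 5.788×10^8 J/(m^2 K) (given).
Heat per unit area: q = C ΔT = 5.79×10^8 × 2.983 = 1.73×10^9 J/m².
Total heat: Q = q × A = 1.73×10^9 × (65190 × 10⁶ m²) = 1.13×10^20 J.

1.1×10^20 J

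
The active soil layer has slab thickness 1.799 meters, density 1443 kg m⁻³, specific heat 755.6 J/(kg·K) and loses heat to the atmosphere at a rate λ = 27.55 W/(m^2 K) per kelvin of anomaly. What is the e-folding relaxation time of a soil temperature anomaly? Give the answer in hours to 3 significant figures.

Areal heat capacity C = ρ c_p D = 1443 × 755.6 × 1.799 = 1.96×10^6 J m⁻² K⁻¹.
Relaxation time τ = C / λ = 1.96×10^6 / 27.55 = 71200 s.
In hours: 71200 s / (3600 s/hour) = 19.8 hours.

19.8 hours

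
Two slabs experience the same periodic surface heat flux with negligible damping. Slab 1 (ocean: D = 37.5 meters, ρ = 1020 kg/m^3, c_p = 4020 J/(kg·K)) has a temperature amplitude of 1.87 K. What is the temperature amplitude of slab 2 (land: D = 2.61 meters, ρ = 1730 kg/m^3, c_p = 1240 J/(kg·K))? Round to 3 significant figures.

51.4 K

C_ocean = 1.54×10^8 J/(m²·K); C_land = 5.60×10^6 J/(m²·K).
A ∝ 1/C ⇒ A_land = A_ocean × C_ocean/C_land = 1.87 × 27.5 = 51.4 K.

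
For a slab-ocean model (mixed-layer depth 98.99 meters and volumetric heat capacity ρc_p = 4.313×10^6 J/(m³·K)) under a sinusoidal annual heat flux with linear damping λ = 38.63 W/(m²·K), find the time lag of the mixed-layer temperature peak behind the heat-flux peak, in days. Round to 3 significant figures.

Areal heat capacity C = ρc_p × D = 4.313×10^6 × 98.99 = 4.27×10^8 J/(m^2 K).
ω = 2π / 3.15×10^7 s = 1.99×10^-7 s⁻¹.
Phase lag φ = arctan(Cω/λ) = arctan(85.1/38.63) = 1.14 rad.
Time lag = φ / ω = 1.14 / 1.99×10^-7 = 5.74×10^6 s = 66.5 days.

66.5 days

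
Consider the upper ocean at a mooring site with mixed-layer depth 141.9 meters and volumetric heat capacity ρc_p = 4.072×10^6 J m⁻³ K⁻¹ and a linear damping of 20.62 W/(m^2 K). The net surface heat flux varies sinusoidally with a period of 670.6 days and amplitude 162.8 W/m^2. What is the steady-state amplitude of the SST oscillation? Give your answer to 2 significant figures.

Areal heat capacity C = ρc_p × D = 4.072×10^6 × 141.9 = 5.78×10^8 J/(m^2 K).
Angular frequency ω = 2π / T = 2π / 5.79×10^7 s = 1.08×10^-7 s⁻¹.
√((Cω)² + λ²) = √((62.7)² + 20.62²) = 66.0 W/(m²·K).
Amplitude A = F₀ / √((Cω)²+λ²) = 162.8 / 66.0 = 2.47 K.

2.5 K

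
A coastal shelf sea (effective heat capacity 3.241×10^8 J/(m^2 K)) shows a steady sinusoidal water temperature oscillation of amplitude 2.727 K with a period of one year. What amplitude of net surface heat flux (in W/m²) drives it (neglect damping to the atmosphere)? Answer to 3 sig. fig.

176

Areal heat capacity C = 3.241×10^8 J/(m^2 K) (given).
ω = 2π / 3.15×10^7 s = 1.99×10^-7 s⁻¹.
Cω = 3.24×10^8 × 1.99×10^-7 = 64.6 W/(m²·K).
F₀ = A × Cω = 2.727 × 64.6 = 176 W/m².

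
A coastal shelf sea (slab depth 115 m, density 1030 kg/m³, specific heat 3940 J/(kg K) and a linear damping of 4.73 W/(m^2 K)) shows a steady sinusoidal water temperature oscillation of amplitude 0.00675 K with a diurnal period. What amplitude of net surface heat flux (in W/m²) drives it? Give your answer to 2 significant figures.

230

Areal heat capacity C = ρ c_p D = 1030 × 3940 × 115 = 4.67×10^8 J/(m^2 K).
ω = 2π / 86400 s = 7.27×10^-5 s⁻¹.
√((Cω)² + λ²) = √((33900)² + 4.73²) = 33900 W/(m²·K).
F₀ = A × √((Cω)²+λ²) = 0.00675 × 33900 = 229 W/m².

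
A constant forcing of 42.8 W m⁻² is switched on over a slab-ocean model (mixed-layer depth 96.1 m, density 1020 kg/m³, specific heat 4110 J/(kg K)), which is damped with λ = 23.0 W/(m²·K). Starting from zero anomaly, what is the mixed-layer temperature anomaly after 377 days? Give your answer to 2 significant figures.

Areal heat capacity C = ρ c_p D = 1020 × 4110 × 96.1 = 4.03×10^8 J m⁻² K⁻¹.
τ = C / λ = 4.03×10^8 / 23.0 = 1.75×10^7 s.
Equilibrium anomaly ΔT_eq = F / λ = 42.8 / 23.0 = 1.86 K.
t = 377 days = 3.26×10^7 s, so t/τ = 1.86.
ΔT(t) = ΔT_eq (1 − e^(−t/τ)) = 1.86 × (1 − e^−1.86) = 1.57 K.

1.6 K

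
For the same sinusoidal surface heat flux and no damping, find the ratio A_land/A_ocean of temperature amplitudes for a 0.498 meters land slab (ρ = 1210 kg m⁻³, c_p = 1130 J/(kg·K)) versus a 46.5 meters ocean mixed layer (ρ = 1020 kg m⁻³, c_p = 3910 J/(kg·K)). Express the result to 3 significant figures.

272

C_ocean = 1020 × 3910 × 46.5 = 1.85×10^8 J/(m²·K).
C_land = 1210 × 1130 × 0.498 = 6.81×10^5 J/(m²·K).
Undamped amplitude ∝ 1/C, so A_land/A_ocean = C_ocean/C_land = 272.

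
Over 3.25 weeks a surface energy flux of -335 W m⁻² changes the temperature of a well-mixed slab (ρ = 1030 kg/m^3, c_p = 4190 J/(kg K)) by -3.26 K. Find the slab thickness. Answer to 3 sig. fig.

46.8 m

Heat input Q = F Δt = -335 × 1.97×10^6 s = -6.58×10^8 J/m².
Required areal heat capacity C = Q / ΔT = 2.02×10^8 J/(m²·K).
Depth D = C / (ρ c_p) = 2.02×10^8 / (1030 × 4190) = 46.8 m.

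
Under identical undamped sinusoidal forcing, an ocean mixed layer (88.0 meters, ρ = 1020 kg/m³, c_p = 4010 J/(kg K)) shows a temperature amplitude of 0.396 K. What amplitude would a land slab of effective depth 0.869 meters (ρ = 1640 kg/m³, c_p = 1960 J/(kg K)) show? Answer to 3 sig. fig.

51.0 K

C_ocean = 3.60×10^8 J/(m²·K); C_land = 2.79×10^6 J/(m²·K).
A ∝ 1/C ⇒ A_land = A_ocean × C_ocean/C_land = 0.396 × 129 = 51.0 K.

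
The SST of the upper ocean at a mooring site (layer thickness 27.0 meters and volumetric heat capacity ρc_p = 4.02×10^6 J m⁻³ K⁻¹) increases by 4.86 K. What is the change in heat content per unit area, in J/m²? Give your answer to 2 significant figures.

Areal heat capacity C = ρc_p × D = 4.02×10^6 × 27.0 = 1.09×10^8 J m⁻² K⁻¹.
ΔQ = C ΔT = 1.09×10^8 × 4.86 = 5.28×10^8 J/m².

5.3×10^8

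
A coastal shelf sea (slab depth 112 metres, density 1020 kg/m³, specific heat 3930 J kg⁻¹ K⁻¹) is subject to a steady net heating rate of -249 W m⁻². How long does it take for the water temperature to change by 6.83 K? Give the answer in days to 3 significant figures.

143 days

Areal heat capacity C = ρ c_p D = 1020 × 3930 × 112 = 4.49×10^8 J/(m²·K).
Time required: Δt = C ΔT / F = 4.49×10^8 × -6.83 / -249 = 1.23×10^7 s.
In days: 1.23×10^7 s / (86400 s/day) = 143 days.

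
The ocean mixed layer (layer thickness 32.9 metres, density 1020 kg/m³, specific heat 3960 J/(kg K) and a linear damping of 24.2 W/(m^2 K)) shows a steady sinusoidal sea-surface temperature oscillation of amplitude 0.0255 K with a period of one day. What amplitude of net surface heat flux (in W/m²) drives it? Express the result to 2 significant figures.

250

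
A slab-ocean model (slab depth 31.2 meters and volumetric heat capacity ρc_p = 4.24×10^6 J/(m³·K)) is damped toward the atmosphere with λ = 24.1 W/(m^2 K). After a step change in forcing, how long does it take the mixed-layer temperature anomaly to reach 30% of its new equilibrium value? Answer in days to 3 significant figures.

22.7 days

Areal heat capacity C = ρc_p × D = 4.24×10^6 × 31.2 = 1.32×10^8 J/(m²·K).
τ = C / λ = 1.32×10^8 / 24.1 = 5.49×10^6 s.
Fraction reached: 1 − e^(−t/τ) = 0.30 ⇒ t = −τ ln(1 − 0.30) = τ × 0.357.
t = 1.96×10^6 s = 22.7 days.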